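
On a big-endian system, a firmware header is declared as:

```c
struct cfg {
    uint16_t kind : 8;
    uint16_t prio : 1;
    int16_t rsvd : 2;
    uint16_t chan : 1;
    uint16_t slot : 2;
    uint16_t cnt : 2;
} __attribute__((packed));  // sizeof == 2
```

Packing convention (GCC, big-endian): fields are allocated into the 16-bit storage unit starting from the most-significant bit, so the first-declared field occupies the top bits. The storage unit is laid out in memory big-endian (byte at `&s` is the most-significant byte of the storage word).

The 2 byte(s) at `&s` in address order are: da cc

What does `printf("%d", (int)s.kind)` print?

[0]=0xda [1]=0xcc (big-endian) → word 0xdacc
kind [8+:8] = (word>>8) & 0xff = 218  ←
prio [7+:1] = (word>>7) & 0x1 = 1
rsvd [5+:2] = (word>>5) & 0x3 = 2
chan [4+:1] = (word>>4) & 0x1 = 0
slot [2+:2] = (word>>2) & 0x3 = 3
cnt [0+:2] = (word>>0) & 0x3 = 0

218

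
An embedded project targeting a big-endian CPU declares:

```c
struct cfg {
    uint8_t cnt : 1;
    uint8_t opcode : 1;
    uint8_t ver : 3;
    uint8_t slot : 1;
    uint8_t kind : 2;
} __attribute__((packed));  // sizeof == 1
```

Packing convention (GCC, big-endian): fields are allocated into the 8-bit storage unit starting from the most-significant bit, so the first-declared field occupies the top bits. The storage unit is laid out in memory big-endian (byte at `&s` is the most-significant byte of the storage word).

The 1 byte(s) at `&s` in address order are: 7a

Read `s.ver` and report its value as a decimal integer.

[0]=0x7a (big-endian) → word 0x7a
cnt:1 @ bit 7 → (0x7a>>7)&0x1 = 0x0
opcode:1 @ bit 6 → (0x7a>>6)&0x1 = 0x1
ver:3 @ bit 3 → (0x7a>>3)&0x7 = 0x7  ←
slot:1 @ bit 2 → (0x7a>>2)&0x1 = 0x0
kind:2 @ bit 0 → (0x7a>>0)&0x3 = 0x2

7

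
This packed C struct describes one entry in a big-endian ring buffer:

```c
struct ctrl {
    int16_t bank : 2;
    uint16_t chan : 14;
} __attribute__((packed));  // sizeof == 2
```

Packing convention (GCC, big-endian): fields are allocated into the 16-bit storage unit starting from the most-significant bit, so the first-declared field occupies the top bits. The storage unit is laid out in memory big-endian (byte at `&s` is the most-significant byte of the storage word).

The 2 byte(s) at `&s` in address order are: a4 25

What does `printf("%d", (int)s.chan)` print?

9253

[0]=0xa4 [1]=0x25 (big-endian) → word 0xa425
bank [14+:2] = (word>>14) & 0x3 = 2
chan [0+:14] = (word>>0) & 0x3fff = 9253  ←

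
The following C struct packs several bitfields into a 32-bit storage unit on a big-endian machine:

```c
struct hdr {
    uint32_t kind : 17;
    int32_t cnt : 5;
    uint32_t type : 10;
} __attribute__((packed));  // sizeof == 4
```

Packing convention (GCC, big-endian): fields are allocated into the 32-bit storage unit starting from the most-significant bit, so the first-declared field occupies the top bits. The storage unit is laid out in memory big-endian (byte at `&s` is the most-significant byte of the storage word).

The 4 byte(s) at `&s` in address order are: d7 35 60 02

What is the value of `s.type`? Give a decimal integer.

2

[0]=0xd7 [1]=0x35 [2]=0x60 [3]=0x02 (big-endian) → word 0xd7356002
kind:17 @ bit 15 → (0xd7356002>>15)&0x1ffff = 0x1ae6a
cnt:5 @ bit 10 → (0xd7356002>>10)&0x1f = 0x18
type:10 @ bit 0 → (0xd7356002>>0)&0x3ff = 0x2  ←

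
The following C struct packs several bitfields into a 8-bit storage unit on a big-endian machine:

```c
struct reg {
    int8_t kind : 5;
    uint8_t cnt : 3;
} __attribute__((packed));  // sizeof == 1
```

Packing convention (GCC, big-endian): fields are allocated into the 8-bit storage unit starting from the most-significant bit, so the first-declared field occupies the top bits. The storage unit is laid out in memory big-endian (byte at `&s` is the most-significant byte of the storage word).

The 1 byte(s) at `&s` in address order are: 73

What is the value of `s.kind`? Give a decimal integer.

14

[0]=0x73 (big-endian) → word 0x73
kind [3+:5] = (word>>3) & 0x1f = 14  ←
cnt [0+:3] = (word>>0) & 0x7 = 3
kind signed 5b, MSB=0: value = 14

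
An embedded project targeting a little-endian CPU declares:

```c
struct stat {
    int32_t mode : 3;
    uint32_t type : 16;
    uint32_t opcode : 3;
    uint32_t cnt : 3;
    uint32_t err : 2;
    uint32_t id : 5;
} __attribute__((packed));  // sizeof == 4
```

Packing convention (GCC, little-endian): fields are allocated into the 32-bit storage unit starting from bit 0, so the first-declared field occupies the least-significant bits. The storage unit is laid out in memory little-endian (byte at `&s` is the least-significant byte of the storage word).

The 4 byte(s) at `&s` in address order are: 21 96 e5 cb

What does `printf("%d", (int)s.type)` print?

[0]=0x21 [1]=0x96 [2]=0xe5 [3]=0xcb (little-endian) → word 0xcbe59621
mode [0+:3] = (word>>0) & 0x7 = 1
type [3+:16] = (word>>3) & 0xffff = 45764  ←
opcode [19+:3] = (word>>19) & 0x7 = 4
cnt [22+:3] = (word>>22) & 0x7 = 7
err [25+:2] = (word>>25) & 0x3 = 1
id [27+:5] = (word>>27) & 0x1f = 25

45764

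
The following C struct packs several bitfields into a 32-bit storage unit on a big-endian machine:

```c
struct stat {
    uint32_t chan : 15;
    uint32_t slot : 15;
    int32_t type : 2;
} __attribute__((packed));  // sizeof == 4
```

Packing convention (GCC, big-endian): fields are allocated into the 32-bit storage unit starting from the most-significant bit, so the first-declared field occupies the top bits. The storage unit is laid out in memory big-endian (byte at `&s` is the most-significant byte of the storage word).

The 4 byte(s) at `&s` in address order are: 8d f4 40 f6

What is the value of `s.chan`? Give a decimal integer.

[0]=0x8d [1]=0xf4 [2]=0x40 [3]=0xf6 (big-endian) → word 0x8df440f6
chan [17+:15] = (word>>17) & 0x7fff = 18170  ←
slot [2+:15] = (word>>2) & 0x7fff = 4157
type [0+:2] = (word>>0) & 0x3 = 2

18170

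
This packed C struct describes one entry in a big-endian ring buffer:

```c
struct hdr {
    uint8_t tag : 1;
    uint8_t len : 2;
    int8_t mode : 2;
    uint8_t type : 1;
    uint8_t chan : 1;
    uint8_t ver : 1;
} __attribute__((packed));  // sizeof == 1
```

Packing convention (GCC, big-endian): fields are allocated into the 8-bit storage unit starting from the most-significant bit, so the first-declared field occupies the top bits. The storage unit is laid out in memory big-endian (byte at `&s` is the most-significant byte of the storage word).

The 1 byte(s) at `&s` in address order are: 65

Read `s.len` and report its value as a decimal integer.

3

[0]=0x65 (big-endian) → word 0x65
tag:1 @ bit 7 → (0x65>>7)&0x1 = 0x0
len:2 @ bit 5 → (0x65>>5)&0x3 = 0x3  ←
mode:2 @ bit 3 → (0x65>>3)&0x3 = 0x0
type:1 @ bit 2 → (0x65>>2)&0x1 = 0x1
chan:1 @ bit 1 → (0x65>>1)&0x1 = 0x0
ver:1 @ bit 0 → (0x65>>0)&0x1 = 0x1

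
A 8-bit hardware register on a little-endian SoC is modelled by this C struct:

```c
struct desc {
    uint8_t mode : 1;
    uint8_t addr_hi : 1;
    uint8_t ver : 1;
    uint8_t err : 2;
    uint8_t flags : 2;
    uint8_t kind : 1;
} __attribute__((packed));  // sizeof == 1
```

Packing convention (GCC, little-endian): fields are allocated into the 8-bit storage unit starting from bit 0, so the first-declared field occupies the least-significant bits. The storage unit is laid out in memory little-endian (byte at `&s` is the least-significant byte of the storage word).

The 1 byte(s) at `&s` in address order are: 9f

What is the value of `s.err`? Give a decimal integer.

[0]=0x9f (little-endian) → word 0x9f
mode:1 @ bit 0 → (0x9f>>0)&0x1 = 0x1
addr_hi:1 @ bit 1 → (0x9f>>1)&0x1 = 0x1
ver:1 @ bit 2 → (0x9f>>2)&0x1 = 0x1
err:2 @ bit 3 → (0x9f>>3)&0x3 = 0x3  ←
flags:2 @ bit 5 → (0x9f>>5)&0x3 = 0x0
kind:1 @ bit 7 → (0x9f>>7)&0x1 = 0x1

3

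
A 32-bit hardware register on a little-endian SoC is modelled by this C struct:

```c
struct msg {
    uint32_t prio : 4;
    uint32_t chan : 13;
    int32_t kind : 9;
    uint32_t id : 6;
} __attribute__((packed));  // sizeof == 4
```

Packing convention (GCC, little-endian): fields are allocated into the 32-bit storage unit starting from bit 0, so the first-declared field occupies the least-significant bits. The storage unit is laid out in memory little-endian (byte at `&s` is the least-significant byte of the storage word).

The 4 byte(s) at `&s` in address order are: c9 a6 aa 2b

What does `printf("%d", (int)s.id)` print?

[0]=0xc9 [1]=0xa6 [2]=0xaa [3]=0x2b (little-endian) → word 0x2baaa6c9
prio:4 @ bit 0 → (0x2baaa6c9>>0)&0xf = 0x9
chan:13 @ bit 4 → (0x2baaa6c9>>4)&0x1fff = 0xa6c
kind:9 @ bit 17 → (0x2baaa6c9>>17)&0x1ff = 0x1d5
id:6 @ bit 26 → (0x2baaa6c9>>26)&0x3f = 0xa  ←

10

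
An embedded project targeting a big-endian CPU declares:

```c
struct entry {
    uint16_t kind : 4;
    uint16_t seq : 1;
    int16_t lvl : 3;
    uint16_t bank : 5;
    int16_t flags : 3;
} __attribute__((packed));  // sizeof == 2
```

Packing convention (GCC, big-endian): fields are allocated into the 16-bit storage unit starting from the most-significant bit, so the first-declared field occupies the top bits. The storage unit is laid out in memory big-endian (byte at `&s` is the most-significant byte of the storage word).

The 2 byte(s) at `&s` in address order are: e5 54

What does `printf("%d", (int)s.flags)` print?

-4

[0]=0xe5 [1]=0x54 (big-endian) → word 0xe554
kind [12+:4] = (word>>12) & 0xf = 14
seq [11+:1] = (word>>11) & 0x1 = 0
lvl [8+:3] = (word>>8) & 0x7 = 5
bank [3+:5] = (word>>3) & 0x1f = 10
flags [0+:3] = (word>>0) & 0x7 = 4  ←
flags signed 3b, MSB=1: 4 - 8 = -4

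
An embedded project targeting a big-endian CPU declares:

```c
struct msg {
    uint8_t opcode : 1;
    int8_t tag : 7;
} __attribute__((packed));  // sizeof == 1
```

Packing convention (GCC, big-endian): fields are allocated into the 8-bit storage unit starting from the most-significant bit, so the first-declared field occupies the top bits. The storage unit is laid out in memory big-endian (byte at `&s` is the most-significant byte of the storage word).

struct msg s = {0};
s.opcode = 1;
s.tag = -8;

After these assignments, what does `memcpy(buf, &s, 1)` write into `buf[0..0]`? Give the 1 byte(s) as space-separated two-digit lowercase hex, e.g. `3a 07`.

f8

opcode:1 = 1 → 0x1 << 7 → word 0x80
tag:7 = -8 → 0x78 << 0 → word 0xf8
word = 0xf8 → big-endian bytes:
  [0]=0xf8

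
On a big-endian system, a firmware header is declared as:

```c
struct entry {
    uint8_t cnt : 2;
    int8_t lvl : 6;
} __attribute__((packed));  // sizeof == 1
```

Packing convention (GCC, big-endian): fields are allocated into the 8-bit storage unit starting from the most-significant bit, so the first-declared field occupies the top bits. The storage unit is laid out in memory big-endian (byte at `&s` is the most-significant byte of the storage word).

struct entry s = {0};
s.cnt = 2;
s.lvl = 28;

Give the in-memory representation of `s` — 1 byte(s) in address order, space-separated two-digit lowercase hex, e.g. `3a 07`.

9c

cnt (2b) val=2 bits=0x2 at bit 6: 0x80
lvl (6b) val=28 bits=0x1c at bit 0: 0x9c
word = 0x9c → big-endian bytes:
  [0]=0x9c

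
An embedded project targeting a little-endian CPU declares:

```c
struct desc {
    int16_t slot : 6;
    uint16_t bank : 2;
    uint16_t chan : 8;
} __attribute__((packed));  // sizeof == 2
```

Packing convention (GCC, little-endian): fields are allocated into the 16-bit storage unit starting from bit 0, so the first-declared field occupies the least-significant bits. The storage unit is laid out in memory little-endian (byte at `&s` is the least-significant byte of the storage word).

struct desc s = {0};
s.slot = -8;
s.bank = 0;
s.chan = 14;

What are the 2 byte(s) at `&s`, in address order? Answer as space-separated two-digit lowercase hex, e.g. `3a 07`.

38 0e

[0+:6] slot=-8 & 0x3f = 0x38; word=0x0038
[6+:2] bank=0 & 0x3 = 0x0; word=0x0038
[8+:8] chan=14 & 0xff = 0xe; word=0x0e38
word = 0x0e38 → little-endian bytes:
  [0]=0x38  [1]=0x0e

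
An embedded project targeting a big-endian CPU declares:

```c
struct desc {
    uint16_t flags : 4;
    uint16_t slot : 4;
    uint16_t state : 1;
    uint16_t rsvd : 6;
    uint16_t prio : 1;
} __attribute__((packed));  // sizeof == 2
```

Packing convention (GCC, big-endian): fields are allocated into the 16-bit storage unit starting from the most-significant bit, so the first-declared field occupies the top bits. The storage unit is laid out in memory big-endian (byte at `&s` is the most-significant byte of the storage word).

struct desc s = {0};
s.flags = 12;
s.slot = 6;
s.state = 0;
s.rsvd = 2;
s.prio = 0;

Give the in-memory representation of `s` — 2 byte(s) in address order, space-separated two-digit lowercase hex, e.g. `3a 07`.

[12+:4] flags=12 & 0xf = 0xc; word=0xc000
[8+:4] slot=6 & 0xf = 0x6; word=0xc600
[7+:1] state=0 & 0x1 = 0x0; word=0xc600
[1+:6] rsvd=2 & 0x3f = 0x2; word=0xc604
[0+:1] prio=0 & 0x1 = 0x0; word=0xc604
word = 0xc604 → big-endian bytes:
  [0]=0xc6  [1]=0x04

c6 04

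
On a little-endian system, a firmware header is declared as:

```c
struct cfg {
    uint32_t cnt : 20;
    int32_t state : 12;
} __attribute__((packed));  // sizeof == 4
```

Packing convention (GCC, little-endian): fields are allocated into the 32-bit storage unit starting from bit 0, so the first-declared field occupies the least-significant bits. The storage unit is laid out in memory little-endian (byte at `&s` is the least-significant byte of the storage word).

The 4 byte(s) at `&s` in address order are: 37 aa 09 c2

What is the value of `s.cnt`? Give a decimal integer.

633399

[0]=0x37 [1]=0xaa [2]=0x09 [3]=0xc2 (little-endian) → word 0xc209aa37
cnt [0+:20] = (word>>0) & 0xfffff = 633399  ←
state [20+:12] = (word>>20) & 0xfff = 3104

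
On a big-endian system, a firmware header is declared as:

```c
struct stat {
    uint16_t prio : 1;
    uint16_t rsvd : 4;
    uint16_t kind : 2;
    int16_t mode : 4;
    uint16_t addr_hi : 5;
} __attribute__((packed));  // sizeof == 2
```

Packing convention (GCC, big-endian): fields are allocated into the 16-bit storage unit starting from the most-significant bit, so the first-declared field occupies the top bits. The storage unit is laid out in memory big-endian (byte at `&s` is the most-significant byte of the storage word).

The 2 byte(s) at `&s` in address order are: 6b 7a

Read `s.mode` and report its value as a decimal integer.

-5

[0]=0x6b [1]=0x7a (big-endian) → word 0x6b7a
prio [15+:1] = (word>>15) & 0x1 = 0
rsvd [11+:4] = (word>>11) & 0xf = 13
kind [9+:2] = (word>>9) & 0x3 = 1
mode [5+:4] = (word>>5) & 0xf = 11  ←
addr_hi [0+:5] = (word>>0) & 0x1f = 26
mode signed 4b, MSB=1: 11 - 16 = -5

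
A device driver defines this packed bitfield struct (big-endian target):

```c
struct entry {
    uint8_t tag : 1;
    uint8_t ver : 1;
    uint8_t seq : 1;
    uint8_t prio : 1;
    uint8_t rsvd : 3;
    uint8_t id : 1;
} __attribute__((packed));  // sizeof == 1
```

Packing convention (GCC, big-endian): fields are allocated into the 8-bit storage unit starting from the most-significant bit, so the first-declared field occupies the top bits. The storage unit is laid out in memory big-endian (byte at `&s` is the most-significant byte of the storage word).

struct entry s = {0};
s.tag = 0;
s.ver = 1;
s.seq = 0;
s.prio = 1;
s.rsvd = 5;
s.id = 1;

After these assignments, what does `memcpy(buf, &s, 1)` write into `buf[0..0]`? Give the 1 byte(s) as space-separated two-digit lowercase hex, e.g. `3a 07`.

5b

tag (1b) val=0 bits=0x0 at bit 7: 0x00
ver (1b) val=1 bits=0x1 at bit 6: 0x40
seq (1b) val=0 bits=0x0 at bit 5: 0x40
prio (1b) val=1 bits=0x1 at bit 4: 0x50
rsvd (3b) val=5 bits=0x5 at bit 1: 0x5a
id (1b) val=1 bits=0x1 at bit 0: 0x5b
word = 0x5b → big-endian bytes:
  [0]=0x5b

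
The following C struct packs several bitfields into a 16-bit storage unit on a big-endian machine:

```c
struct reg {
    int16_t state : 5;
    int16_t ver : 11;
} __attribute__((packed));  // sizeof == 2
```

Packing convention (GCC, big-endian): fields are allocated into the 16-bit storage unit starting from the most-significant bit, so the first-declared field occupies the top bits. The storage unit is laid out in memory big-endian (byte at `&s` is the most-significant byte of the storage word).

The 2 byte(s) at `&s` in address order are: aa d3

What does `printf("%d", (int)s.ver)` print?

723

[0]=0xaa [1]=0xd3 (big-endian) → word 0xaad3
state:5 @ bit 11 → (0xaad3>>11)&0x1f = 0x15
ver:11 @ bit 0 → (0xaad3>>0)&0x7ff = 0x2d3  ←
ver signed 11b, MSB=0: value = 723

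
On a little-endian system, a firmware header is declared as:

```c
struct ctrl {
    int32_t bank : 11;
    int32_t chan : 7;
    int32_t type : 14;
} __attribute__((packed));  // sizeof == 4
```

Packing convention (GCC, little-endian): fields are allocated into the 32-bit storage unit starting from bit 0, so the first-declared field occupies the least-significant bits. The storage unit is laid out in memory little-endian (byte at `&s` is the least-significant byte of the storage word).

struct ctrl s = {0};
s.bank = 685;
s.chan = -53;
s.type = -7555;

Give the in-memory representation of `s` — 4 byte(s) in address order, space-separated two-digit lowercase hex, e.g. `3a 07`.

ad 5a f6 89

[0+:11] bank=685 & 0x7ff = 0x2ad; word=0x000002ad
[11+:7] chan=-53 & 0x7f = 0x4b; word=0x00025aad
[18+:14] type=-7555 & 0x3fff = 0x227d; word=0x89f65aad
word = 0x89f65aad → little-endian bytes:
  [0]=0xad  [1]=0x5a  [2]=0xf6  [3]=0x89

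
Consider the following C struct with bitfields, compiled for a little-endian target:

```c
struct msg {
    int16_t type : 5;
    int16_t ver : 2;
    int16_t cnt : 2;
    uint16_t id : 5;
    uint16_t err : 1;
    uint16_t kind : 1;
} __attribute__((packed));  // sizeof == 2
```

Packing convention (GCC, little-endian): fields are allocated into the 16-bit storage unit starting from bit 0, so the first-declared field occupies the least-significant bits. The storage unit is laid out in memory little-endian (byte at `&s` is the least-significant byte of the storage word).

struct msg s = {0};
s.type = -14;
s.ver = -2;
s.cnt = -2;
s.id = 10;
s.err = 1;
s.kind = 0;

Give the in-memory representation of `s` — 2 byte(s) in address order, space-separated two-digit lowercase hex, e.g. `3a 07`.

52 55

type:5 = -14 → 0x12 << 0 → word 0x0012
ver:2 = -2 → 0x2 << 5 → word 0x0052
cnt:2 = -2 → 0x2 << 7 → word 0x0152
id:5 = 10 → 0xa << 9 → word 0x1552
err:1 = 1 → 0x1 << 14 → word 0x5552
kind:1 = 0 → 0x0 << 15 → word 0x5552
word = 0x5552 → little-endian bytes:
  [0]=0x52  [1]=0x55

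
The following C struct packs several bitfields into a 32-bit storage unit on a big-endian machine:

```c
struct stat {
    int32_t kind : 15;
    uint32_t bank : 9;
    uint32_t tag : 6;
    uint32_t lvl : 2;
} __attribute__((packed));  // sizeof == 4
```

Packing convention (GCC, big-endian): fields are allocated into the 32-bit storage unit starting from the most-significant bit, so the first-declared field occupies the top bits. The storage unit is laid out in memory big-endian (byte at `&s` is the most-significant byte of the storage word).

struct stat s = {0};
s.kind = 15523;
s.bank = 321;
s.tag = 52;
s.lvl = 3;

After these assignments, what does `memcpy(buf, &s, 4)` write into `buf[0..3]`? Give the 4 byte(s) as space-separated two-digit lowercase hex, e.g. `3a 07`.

kind:15 = 15523 → 0x3ca3 << 17 → word 0x79460000
bank:9 = 321 → 0x141 << 8 → word 0x79474100
tag:6 = 52 → 0x34 << 2 → word 0x794741d0
lvl:2 = 3 → 0x3 << 0 → word 0x794741d3
word = 0x794741d3 → big-endian bytes:
  [0]=0x79  [1]=0x47  [2]=0x41  [3]=0xd3

79 47 41 d3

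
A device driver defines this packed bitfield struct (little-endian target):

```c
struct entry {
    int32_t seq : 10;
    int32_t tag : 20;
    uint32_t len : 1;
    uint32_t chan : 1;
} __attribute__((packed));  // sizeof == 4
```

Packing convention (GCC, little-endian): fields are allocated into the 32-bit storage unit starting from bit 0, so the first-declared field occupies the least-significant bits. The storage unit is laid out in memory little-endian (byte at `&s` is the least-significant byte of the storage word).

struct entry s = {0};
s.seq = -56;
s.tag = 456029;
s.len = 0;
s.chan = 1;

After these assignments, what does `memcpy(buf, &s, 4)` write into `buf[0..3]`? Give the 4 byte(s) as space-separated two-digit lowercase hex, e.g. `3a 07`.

c8 77 d5 9b

[0+:10] seq=-56 & 0x3ff = 0x3c8; word=0x000003c8
[10+:20] tag=456029 & 0xfffff = 0x6f55d; word=0x1bd577c8
[30+:1] len=0 & 0x1 = 0x0; word=0x1bd577c8
[31+:1] chan=1 & 0x1 = 0x1; word=0x9bd577c8
word = 0x9bd577c8 → little-endian bytes:
  [0]=0xc8  [1]=0x77  [2]=0xd5  [3]=0x9b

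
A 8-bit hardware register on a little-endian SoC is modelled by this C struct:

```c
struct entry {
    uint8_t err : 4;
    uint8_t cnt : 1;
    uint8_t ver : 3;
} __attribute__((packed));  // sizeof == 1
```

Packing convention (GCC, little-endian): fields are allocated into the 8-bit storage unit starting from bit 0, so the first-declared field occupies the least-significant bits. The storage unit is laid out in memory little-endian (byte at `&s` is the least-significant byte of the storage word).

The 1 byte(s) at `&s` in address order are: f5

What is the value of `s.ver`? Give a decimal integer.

7

[0]=0xf5 (little-endian) → word 0xf5
err:4 @ bit 0 → (0xf5>>0)&0xf = 0x5
cnt:1 @ bit 4 → (0xf5>>4)&0x1 = 0x1
ver:3 @ bit 5 → (0xf5>>5)&0x7 = 0x7  ←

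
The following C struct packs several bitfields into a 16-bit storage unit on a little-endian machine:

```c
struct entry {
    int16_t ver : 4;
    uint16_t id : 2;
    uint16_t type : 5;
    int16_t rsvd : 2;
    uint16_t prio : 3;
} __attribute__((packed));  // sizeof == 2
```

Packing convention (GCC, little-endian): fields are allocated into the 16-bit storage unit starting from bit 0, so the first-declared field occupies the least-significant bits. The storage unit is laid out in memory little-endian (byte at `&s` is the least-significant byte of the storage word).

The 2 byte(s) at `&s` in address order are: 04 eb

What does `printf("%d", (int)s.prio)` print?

[0]=0x04 [1]=0xeb (little-endian) → word 0xeb04
ver [0+:4] = (word>>0) & 0xf = 4
id [4+:2] = (word>>4) & 0x3 = 0
type [6+:5] = (word>>6) & 0x1f = 12
rsvd [11+:2] = (word>>11) & 0x3 = 1
prio [13+:3] = (word>>13) & 0x7 = 7  ←

7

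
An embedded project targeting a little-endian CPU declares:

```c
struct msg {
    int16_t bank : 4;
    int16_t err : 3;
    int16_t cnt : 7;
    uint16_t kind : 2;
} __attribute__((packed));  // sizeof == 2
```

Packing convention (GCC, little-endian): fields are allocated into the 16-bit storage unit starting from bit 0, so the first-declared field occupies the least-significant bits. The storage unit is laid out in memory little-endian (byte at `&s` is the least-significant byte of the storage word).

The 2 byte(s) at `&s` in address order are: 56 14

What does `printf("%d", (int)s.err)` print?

[0]=0x56 [1]=0x14 (little-endian) → word 0x1456
bank:4 @ bit 0 → (0x1456>>0)&0xf = 0x6
err:3 @ bit 4 → (0x1456>>4)&0x7 = 0x5  ←
cnt:7 @ bit 7 → (0x1456>>7)&0x7f = 0x28
kind:2 @ bit 14 → (0x1456>>14)&0x3 = 0x0
err signed 3b, MSB=1: 5 - 8 = -3

-3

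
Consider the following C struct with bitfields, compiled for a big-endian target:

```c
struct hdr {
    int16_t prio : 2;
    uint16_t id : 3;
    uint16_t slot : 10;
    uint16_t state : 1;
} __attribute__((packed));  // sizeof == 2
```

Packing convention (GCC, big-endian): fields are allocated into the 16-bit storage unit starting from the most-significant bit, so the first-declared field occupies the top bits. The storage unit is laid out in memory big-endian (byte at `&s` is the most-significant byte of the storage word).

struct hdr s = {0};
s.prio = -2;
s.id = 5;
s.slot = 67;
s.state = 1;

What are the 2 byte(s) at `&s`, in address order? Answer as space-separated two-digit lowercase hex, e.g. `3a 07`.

[14+:2] prio=-2 & 0x3 = 0x2; word=0x8000
[11+:3] id=5 & 0x7 = 0x5; word=0xa800
[1+:10] slot=67 & 0x3ff = 0x43; word=0xa886
[0+:1] state=1 & 0x1 = 0x1; word=0xa887
word = 0xa887 → big-endian bytes:
  [0]=0xa8  [1]=0x87

a8 87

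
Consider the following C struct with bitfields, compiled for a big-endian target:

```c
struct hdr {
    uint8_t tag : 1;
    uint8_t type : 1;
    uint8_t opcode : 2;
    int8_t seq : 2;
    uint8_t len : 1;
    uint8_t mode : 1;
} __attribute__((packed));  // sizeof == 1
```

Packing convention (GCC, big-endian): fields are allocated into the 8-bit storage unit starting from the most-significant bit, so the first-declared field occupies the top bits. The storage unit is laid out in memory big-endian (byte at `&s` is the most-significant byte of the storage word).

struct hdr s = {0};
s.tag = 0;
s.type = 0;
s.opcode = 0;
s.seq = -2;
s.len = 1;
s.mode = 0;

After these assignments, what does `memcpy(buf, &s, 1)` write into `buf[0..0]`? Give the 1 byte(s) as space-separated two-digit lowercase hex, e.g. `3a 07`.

0a

tag (1b) val=0 bits=0x0 at bit 7: 0x00
type (1b) val=0 bits=0x0 at bit 6: 0x00
opcode (2b) val=0 bits=0x0 at bit 4: 0x00
seq (2b) val=-2 bits=0x2 at bit 2: 0x08
len (1b) val=1 bits=0x1 at bit 1: 0x0a
mode (1b) val=0 bits=0x0 at bit 0: 0x0a
word = 0x0a → big-endian bytes:
  [0]=0x0a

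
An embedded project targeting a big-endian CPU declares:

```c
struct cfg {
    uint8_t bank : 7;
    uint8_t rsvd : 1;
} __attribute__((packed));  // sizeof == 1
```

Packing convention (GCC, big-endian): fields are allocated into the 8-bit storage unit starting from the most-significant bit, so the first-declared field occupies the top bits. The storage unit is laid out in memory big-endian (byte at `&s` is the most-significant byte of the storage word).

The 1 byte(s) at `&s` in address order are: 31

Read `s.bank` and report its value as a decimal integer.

[0]=0x31 (big-endian) → word 0x31
bank:7 @ bit 1 → (0x31>>1)&0x7f = 0x18  ←
rsvd:1 @ bit 0 → (0x31>>0)&0x1 = 0x1

24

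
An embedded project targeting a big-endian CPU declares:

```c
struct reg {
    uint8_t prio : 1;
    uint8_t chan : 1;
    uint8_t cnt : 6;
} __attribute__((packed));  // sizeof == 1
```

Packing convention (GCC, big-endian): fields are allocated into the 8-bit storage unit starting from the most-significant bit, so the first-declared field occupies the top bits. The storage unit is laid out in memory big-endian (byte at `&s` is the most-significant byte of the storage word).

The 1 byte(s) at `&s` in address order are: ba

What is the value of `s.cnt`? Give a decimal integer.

58

[0]=0xba (big-endian) → word 0xba
prio [7+:1] = (word>>7) & 0x1 = 1
chan [6+:1] = (word>>6) & 0x1 = 0
cnt [0+:6] = (word>>0) & 0x3f = 58  ←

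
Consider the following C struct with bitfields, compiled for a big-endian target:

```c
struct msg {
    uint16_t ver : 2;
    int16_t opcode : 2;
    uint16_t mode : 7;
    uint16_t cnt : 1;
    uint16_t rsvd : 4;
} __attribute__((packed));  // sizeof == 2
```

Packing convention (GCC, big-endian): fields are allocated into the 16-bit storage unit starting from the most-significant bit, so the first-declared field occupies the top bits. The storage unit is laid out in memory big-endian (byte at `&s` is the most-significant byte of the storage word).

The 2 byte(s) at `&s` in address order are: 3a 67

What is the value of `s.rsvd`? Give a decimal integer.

7

[0]=0x3a [1]=0x67 (big-endian) → word 0x3a67
ver:2 @ bit 14 → (0x3a67>>14)&0x3 = 0x0
opcode:2 @ bit 12 → (0x3a67>>12)&0x3 = 0x3
mode:7 @ bit 5 → (0x3a67>>5)&0x7f = 0x53
cnt:1 @ bit 4 → (0x3a67>>4)&0x1 = 0x0
rsvd:4 @ bit 0 → (0x3a67>>0)&0xf = 0x7  ←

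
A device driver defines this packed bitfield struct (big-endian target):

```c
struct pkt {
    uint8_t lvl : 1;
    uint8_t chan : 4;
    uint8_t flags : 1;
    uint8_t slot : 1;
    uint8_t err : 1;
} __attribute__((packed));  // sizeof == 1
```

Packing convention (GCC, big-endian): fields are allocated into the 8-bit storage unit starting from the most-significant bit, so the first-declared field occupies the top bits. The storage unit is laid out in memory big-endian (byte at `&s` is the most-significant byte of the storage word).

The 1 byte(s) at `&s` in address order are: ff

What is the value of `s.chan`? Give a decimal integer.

15

[0]=0xff (big-endian) → word 0xff
lvl:1 @ bit 7 → (0xff>>7)&0x1 = 0x1
chan:4 @ bit 3 → (0xff>>3)&0xf = 0xf  ←
flags:1 @ bit 2 → (0xff>>2)&0x1 = 0x1
slot:1 @ bit 1 → (0xff>>1)&0x1 = 0x1
err:1 @ bit 0 → (0xff>>0)&0x1 = 0x1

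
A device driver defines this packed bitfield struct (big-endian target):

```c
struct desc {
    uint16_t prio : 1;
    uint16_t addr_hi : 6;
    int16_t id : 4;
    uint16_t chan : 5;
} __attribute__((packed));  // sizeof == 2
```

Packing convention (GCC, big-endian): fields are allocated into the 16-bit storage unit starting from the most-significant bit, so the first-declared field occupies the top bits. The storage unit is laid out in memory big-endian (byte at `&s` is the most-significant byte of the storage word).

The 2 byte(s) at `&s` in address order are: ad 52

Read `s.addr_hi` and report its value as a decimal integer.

[0]=0xad [1]=0x52 (big-endian) → word 0xad52
prio:1 @ bit 15 → (0xad52>>15)&0x1 = 0x1
addr_hi:6 @ bit 9 → (0xad52>>9)&0x3f = 0x16  ←
id:4 @ bit 5 → (0xad52>>5)&0xf = 0xa
chan:5 @ bit 0 → (0xad52>>0)&0x1f = 0x12

22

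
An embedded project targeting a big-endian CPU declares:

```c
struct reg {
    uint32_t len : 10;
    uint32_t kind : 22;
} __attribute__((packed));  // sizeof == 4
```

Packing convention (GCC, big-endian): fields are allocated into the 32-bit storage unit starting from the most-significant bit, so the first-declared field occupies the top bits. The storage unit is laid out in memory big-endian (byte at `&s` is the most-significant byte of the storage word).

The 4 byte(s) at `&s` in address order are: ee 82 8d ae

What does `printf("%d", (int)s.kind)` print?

[0]=0xee [1]=0x82 [2]=0x8d [3]=0xae (big-endian) → word 0xee828dae
len [22+:10] = (word>>22) & 0x3ff = 954
kind [0+:22] = (word>>0) & 0x3fffff = 167342  ←

167342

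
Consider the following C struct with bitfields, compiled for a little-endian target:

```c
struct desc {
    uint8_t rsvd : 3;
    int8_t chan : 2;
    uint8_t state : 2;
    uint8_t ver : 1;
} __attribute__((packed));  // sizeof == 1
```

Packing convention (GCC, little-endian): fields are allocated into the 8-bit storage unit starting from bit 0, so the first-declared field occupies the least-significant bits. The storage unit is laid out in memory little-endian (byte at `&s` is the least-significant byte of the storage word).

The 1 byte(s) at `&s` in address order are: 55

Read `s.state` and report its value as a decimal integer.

[0]=0x55 (little-endian) → word 0x55
rsvd [0+:3] = (word>>0) & 0x7 = 5
chan [3+:2] = (word>>3) & 0x3 = 2
state [5+:2] = (word>>5) & 0x3 = 2  ←
ver [7+:1] = (word>>7) & 0x1 = 0

2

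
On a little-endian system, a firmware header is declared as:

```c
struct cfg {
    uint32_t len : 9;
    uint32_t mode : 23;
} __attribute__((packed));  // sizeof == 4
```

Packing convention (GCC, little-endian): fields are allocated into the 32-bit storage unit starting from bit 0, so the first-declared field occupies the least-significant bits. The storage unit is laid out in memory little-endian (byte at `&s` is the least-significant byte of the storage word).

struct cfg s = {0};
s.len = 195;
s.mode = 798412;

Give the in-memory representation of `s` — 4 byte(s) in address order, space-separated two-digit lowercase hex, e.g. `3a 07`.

c3 98 5d 18

len (9b) val=195 bits=0xc3 at bit 0: 0x000000c3
mode (23b) val=798412 bits=0xc2ecc at bit 9: 0x185d98c3
word = 0x185d98c3 → little-endian bytes:
  [0]=0xc3  [1]=0x98  [2]=0x5d  [3]=0x18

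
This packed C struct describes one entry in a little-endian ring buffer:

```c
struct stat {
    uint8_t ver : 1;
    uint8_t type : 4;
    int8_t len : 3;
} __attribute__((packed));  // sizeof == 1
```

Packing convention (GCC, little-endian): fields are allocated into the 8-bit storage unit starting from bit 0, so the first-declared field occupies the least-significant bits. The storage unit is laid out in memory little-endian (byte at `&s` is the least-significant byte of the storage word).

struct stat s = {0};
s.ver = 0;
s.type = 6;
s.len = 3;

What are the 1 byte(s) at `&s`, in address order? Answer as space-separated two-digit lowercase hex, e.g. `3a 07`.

[0+:1] ver=0 & 0x1 = 0x0; word=0x00
[1+:4] type=6 & 0xf = 0x6; word=0x0c
[5+:3] len=3 & 0x7 = 0x3; word=0x6c
word = 0x6c → little-endian bytes:
  [0]=0x6c

6c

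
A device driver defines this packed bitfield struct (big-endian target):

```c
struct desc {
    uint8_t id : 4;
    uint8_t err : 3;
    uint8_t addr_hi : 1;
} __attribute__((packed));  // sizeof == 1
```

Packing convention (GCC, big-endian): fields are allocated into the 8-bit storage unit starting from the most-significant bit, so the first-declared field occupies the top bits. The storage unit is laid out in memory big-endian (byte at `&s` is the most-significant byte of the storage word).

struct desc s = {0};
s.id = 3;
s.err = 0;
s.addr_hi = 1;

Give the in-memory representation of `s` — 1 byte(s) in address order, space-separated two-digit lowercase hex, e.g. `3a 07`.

31

id (4b) val=3 bits=0x3 at bit 4: 0x30
err (3b) val=0 bits=0x0 at bit 1: 0x30
addr_hi (1b) val=1 bits=0x1 at bit 0: 0x31
word = 0x31 → big-endian bytes:
  [0]=0x31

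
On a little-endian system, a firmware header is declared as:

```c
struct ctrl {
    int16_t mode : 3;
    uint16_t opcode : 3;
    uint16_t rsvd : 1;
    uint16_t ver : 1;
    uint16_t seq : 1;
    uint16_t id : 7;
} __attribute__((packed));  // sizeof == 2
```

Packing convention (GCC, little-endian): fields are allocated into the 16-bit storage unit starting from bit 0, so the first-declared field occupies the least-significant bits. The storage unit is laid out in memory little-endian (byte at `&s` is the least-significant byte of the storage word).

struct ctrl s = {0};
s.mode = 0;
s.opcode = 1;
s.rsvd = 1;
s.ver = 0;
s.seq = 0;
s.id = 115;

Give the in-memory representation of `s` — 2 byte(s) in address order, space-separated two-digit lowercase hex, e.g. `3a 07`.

[0+:3] mode=0 & 0x7 = 0x0; word=0x0000
[3+:3] opcode=1 & 0x7 = 0x1; word=0x0008
[6+:1] rsvd=1 & 0x1 = 0x1; word=0x0048
[7+:1] ver=0 & 0x1 = 0x0; word=0x0048
[8+:1] seq=0 & 0x1 = 0x0; word=0x0048
[9+:7] id=115 & 0x7f = 0x73; word=0xe648
word = 0xe648 → little-endian bytes:
  [0]=0x48  [1]=0xe6

48 e6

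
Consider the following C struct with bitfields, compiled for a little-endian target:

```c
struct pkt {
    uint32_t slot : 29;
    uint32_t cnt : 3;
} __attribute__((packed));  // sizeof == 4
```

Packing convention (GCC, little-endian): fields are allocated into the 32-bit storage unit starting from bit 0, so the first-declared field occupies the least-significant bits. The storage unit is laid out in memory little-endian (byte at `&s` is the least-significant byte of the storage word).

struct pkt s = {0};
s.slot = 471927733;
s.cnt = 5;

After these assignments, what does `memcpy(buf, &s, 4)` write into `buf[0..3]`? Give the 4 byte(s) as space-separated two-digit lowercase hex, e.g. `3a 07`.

b5 0b 21 bc

slot:29 = 471927733 → 0x1c210bb5 << 0 → word 0x1c210bb5
cnt:3 = 5 → 0x5 << 29 → word 0xbc210bb5
word = 0xbc210bb5 → little-endian bytes:
  [0]=0xb5  [1]=0x0b  [2]=0x21  [3]=0xbc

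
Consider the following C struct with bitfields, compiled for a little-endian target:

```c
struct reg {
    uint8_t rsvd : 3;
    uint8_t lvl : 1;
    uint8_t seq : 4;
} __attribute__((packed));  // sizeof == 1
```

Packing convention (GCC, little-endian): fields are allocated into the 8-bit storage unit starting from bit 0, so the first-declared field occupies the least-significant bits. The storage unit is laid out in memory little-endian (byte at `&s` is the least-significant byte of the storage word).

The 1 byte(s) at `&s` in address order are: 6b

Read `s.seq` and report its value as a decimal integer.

[0]=0x6b (little-endian) → word 0x6b
rsvd:3 @ bit 0 → (0x6b>>0)&0x7 = 0x3
lvl:1 @ bit 3 → (0x6b>>3)&0x1 = 0x1
seq:4 @ bit 4 → (0x6b>>4)&0xf = 0x6  ←

6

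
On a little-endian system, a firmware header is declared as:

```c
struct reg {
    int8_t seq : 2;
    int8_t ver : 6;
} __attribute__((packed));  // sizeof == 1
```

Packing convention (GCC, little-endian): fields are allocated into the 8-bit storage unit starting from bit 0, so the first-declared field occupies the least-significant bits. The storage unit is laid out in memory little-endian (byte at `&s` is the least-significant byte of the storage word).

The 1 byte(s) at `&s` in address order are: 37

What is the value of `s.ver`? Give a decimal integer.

[0]=0x37 (little-endian) → word 0x37
seq [0+:2] = (word>>0) & 0x3 = 3
ver [2+:6] = (word>>2) & 0x3f = 13  ←
ver signed 6b, MSB=0: value = 13

13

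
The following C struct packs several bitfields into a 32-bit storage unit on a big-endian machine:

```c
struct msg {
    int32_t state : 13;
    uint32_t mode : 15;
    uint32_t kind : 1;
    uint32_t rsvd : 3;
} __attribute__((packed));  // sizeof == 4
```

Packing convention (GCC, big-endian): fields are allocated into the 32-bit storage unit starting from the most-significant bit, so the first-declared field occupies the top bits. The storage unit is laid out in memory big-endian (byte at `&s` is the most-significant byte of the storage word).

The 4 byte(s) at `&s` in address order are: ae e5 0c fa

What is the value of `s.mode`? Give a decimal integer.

[0]=0xae [1]=0xe5 [2]=0x0c [3]=0xfa (big-endian) → word 0xaee50cfa
state [19+:13] = (word>>19) & 0x1fff = 5596
mode [4+:15] = (word>>4) & 0x7fff = 20687  ←
kind [3+:1] = (word>>3) & 0x1 = 1
rsvd [0+:3] = (word>>0) & 0x7 = 2

20687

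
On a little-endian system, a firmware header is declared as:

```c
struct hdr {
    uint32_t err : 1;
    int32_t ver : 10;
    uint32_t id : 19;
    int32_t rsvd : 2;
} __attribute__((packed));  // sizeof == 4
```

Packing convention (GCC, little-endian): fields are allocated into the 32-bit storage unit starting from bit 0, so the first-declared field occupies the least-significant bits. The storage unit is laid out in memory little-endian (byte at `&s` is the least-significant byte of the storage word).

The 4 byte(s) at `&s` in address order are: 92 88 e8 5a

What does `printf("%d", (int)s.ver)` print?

[0]=0x92 [1]=0x88 [2]=0xe8 [3]=0x5a (little-endian) → word 0x5ae88892
err [0+:1] = (word>>0) & 0x1 = 0
ver [1+:10] = (word>>1) & 0x3ff = 73  ←
id [11+:19] = (word>>11) & 0x7ffff = 220433
rsvd [30+:2] = (word>>30) & 0x3 = 1
ver signed 10b, MSB=0: value = 73

73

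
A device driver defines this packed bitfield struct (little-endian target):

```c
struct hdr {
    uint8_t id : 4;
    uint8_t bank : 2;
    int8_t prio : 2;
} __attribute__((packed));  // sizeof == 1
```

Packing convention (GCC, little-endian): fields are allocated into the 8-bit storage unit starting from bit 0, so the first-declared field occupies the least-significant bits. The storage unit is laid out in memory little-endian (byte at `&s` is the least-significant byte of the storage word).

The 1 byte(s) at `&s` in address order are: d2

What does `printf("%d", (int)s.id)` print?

2

[0]=0xd2 (little-endian) → word 0xd2
id [0+:4] = (word>>0) & 0xf = 2  ←
bank [4+:2] = (word>>4) & 0x3 = 1
prio [6+:2] = (word>>6) & 0x3 = 3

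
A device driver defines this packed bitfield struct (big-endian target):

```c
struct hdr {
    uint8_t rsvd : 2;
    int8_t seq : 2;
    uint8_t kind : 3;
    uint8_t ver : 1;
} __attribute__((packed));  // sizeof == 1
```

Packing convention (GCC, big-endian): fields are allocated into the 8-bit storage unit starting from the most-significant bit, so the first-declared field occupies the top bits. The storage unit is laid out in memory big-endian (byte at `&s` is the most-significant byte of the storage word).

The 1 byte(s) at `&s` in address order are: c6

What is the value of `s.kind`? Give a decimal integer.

3

[0]=0xc6 (big-endian) → word 0xc6
rsvd [6+:2] = (word>>6) & 0x3 = 3
seq [4+:2] = (word>>4) & 0x3 = 0
kind [1+:3] = (word>>1) & 0x7 = 3  ←
ver [0+:1] = (word>>0) & 0x1 = 0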